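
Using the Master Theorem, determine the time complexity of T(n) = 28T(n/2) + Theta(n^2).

Master Theorem for T(n) = 28T(n/2) + O(n^2):

a = 28, b = 2, c = 2
log_b(a) = log_2(28) = 4.8074

Case 1: c = 2 < log_2(28) = 4.8074
T(n) = O(n^(log_2 28))

For T(n) = 28T(n/2) + O(n^2): log_2(28) = 4.8074. This is Case 1 of the Master Theorem (c < log_b(a), work dominated by leaves), giving O(n^(log_2 28)).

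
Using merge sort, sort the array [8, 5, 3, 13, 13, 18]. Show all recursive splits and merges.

Merge sort trace:

Split: [8, 5, 3, 13, 13, 18] -> [8, 5, 3] and [13, 13, 18]
  Split: [8, 5, 3] -> [8] and [5, 3]
    Split: [5, 3] -> [5] and [3]
    Merge: [5] + [3] -> [3, 5]
  Merge: [8] + [3, 5] -> [3, 5, 8]
  Split: [13, 13, 18] -> [13] and [13, 18]
    Split: [13, 18] -> [13] and [18]
    Merge: [13] + [18] -> [13, 18]
  Merge: [13] + [13, 18] -> [13, 13, 18]
Merge: [3, 5, 8] + [13, 13, 18] -> [3, 5, 8, 13, 13, 18]

Final sorted array: [3, 5, 8, 13, 13, 18]

The merge sort proceeds by recursively splitting the array and merging sorted halves.
After all merges, the sorted array is [3, 5, 8, 13, 13, 18].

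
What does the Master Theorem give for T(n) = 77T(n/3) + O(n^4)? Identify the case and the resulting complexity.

Master Theorem for T(n) = 77T(n/3) + O(n^4):

a = 77, b = 3, c = 4
log_b(a) = log_3(77) = 3.9539

Case 3: c = 4 > log_3(77) = 3.9539
T(n) = O(n^4) = O(n^4)

For T(n) = 77T(n/3) + O(n^4): log_3(77) = 3.9539. This is Case 3 of the Master Theorem (c > log_b(a), work dominated by root), giving O(n^4).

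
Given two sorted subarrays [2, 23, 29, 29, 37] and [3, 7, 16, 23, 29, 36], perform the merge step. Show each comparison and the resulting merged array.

Merging process:

Compare 2 vs 3: take 2 from left. Merged: [2]
Compare 23 vs 3: take 3 from right. Merged: [2, 3]
Compare 23 vs 7: take 7 from right. Merged: [2, 3, 7]
Compare 23 vs 16: take 16 from right. Merged: [2, 3, 7, 16]
Compare 23 vs 23: take 23 from left. Merged: [2, 3, 7, 16, 23]
Compare 29 vs 23: take 23 from right. Merged: [2, 3, 7, 16, 23, 23]
Compare 29 vs 29: take 29 from left. Merged: [2, 3, 7, 16, 23, 23, 29]
Compare 29 vs 29: take 29 from left. Merged: [2, 3, 7, 16, 23, 23, 29, 29]
Compare 37 vs 29: take 29 from right. Merged: [2, 3, 7, 16, 23, 23, 29, 29, 29]
Compare 37 vs 36: take 36 from right. Merged: [2, 3, 7, 16, 23, 23, 29, 29, 29, 36]
Append remaining from left: [37]. Merged: [2, 3, 7, 16, 23, 23, 29, 29, 29, 36, 37]

Final merged array: [2, 3, 7, 16, 23, 23, 29, 29, 29, 36, 37]
Total comparisons: 10

The merged array is [2, 3, 7, 16, 23, 23, 29, 29, 29, 36, 37], requiring 10 comparisons. The merge step runs in O(n) time where n is the total number of elements.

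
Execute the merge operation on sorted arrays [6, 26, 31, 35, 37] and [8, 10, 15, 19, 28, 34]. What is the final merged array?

Merging process:

Compare 6 vs 8: take 6 from left. Merged: [6]
Compare 26 vs 8: take 8 from right. Merged: [6, 8]
Compare 26 vs 10: take 10 from right. Merged: [6, 8, 10]
Compare 26 vs 15: take 15 from right. Merged: [6, 8, 10, 15]
Compare 26 vs 19: take 19 from right. Merged: [6, 8, 10, 15, 19]
Compare 26 vs 28: take 26 from left. Merged: [6, 8, 10, 15, 19, 26]
Compare 31 vs 28: take 28 from right. Merged: [6, 8, 10, 15, 19, 26, 28]
Compare 31 vs 34: take 31 from left. Merged: [6, 8, 10, 15, 19, 26, 28, 31]
Compare 35 vs 34: take 34 from right. Merged: [6, 8, 10, 15, 19, 26, 28, 31, 34]
Append remaining from left: [35, 37]. Merged: [6, 8, 10, 15, 19, 26, 28, 31, 34, 35, 37]

Final merged array: [6, 8, 10, 15, 19, 26, 28, 31, 34, 35, 37]
Total comparisons: 9

The merged array is [6, 8, 10, 15, 19, 26, 28, 31, 34, 35, 37], requiring 9 comparisons. The merge step runs in O(n) time where n is the total number of elements.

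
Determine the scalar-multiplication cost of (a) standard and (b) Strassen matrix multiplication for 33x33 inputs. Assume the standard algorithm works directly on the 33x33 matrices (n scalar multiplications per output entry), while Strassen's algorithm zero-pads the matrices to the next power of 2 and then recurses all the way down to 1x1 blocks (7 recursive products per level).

Matrix multiplication for 33x33 matrices:

Strassen's algorithm requires power-of-2 dimensions. Pad 33x33 to 64x64 (next power of 2).

Standard algorithm: 33^3 = 35937 multiplications
Strassen's algorithm: 7^(log2(64)) = 7^6 = 117649 multiplications
Difference: 35937 - 117649 = -81712 (Strassen uses MORE here due to padding overhead — for small or just-over-power-of-2 n, padding can outweigh the per-level savings)

Standard: 35937 multiplications (33^3). Strassen: 117649 multiplications (7^6, after padding to 64x64). Strassen reduces 8 recursive multiplications to 7 at each level.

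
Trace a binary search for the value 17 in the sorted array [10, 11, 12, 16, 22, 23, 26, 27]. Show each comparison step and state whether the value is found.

Binary search for 17 in [10, 11, 12, 16, 22, 23, 26, 27]:

lo=0, hi=7, mid=3, arr[mid]=16 -> 16 < 17, search right half
lo=4, hi=7, mid=5, arr[mid]=23 -> 23 > 17, search left half
lo=4, hi=4, mid=4, arr[mid]=22 -> 22 > 17, search left half
lo=4 > hi=3, target 17 not found

Binary search determines that 17 is not in the array after 3 comparisons. The search space was exhausted without finding the target.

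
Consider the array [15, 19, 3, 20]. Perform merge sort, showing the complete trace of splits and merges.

Merge sort trace:

Split: [15, 19, 3, 20] -> [15, 19] and [3, 20]
  Split: [15, 19] -> [15] and [19]
  Merge: [15] + [19] -> [15, 19]
  Split: [3, 20] -> [3] and [20]
  Merge: [3] + [20] -> [3, 20]
Merge: [15, 19] + [3, 20] -> [3, 15, 19, 20]

Final sorted array: [3, 15, 19, 20]

The merge sort proceeds by recursively splitting the array and merging sorted halves.
After all merges, the sorted array is [3, 15, 19, 20].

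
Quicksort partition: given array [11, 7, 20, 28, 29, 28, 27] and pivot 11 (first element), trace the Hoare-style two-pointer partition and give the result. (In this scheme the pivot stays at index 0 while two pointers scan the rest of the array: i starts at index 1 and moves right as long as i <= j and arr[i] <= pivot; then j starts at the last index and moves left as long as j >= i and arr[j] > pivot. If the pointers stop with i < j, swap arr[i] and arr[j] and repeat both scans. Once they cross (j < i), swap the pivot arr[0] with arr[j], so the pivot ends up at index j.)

Hoare-style two-pointer partition with pivot = 11:

Initial array: [11, 7, 20, 28, 29, 28, 27]

Pointers start at i = 1, j = 6.
i ends at 2, j ends at 1: the pointers have crossed (j < i), so scanning stops.

Swap pivot arr[0] with arr[1] to place pivot at position 1: [7, 11, 20, 28, 29, 28, 27]
Pivot position: 1

After partitioning with pivot 11, the array becomes [7, 11, 20, 28, 29, 28, 27]. The pivot is placed at index 1. All elements to the left of the pivot are <= 11, and all elements to the right are > 11.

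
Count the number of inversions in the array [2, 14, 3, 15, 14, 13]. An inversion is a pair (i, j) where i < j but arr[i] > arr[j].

Finding inversions in [2, 14, 3, 15, 14, 13]:

(1, 2): arr[1]=14 > arr[2]=3
(1, 5): arr[1]=14 > arr[5]=13
(3, 4): arr[3]=15 > arr[4]=14
(3, 5): arr[3]=15 > arr[5]=13
(4, 5): arr[4]=14 > arr[5]=13

Total inversions: 5

The array has 5 inversion(s): (1,2), (1,5), (3,4), (3,5), (4,5). Each pair (i,j) satisfies i < j and arr[i] > arr[j].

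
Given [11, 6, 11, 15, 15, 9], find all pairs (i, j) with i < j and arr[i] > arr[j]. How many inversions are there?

Finding inversions in [11, 6, 11, 15, 15, 9]:

(0, 1): arr[0]=11 > arr[1]=6
(0, 5): arr[0]=11 > arr[5]=9
(2, 5): arr[2]=11 > arr[5]=9
(3, 5): arr[3]=15 > arr[5]=9
(4, 5): arr[4]=15 > arr[5]=9

Total inversions: 5

The array has 5 inversion(s): (0,1), (0,5), (2,5), (3,5), (4,5). Each pair (i,j) satisfies i < j and arr[i] > arr[j].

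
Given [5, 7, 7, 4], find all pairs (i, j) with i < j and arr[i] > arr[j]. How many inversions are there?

Finding inversions in [5, 7, 7, 4]:

(0, 3): arr[0]=5 > arr[3]=4
(1, 3): arr[1]=7 > arr[3]=4
(2, 3): arr[2]=7 > arr[3]=4

Total inversions: 3

The array has 3 inversion(s): (0,3), (1,3), (2,3). Each pair (i,j) satisfies i < j and arr[i] > arr[j].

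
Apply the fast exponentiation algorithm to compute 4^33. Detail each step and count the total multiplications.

Computing 4^33 by squaring (build up from 4^1; each line after the first costs one multiplication):

4^1 = 4
4^2 = (4^1)^2 = 4^2 = 16
4^4 = (4^2)^2 = 16^2 = 256
4^8 = (4^4)^2 = 256^2 = 65536
4^16 = (4^8)^2 = 65536^2 = 4294967296
4^32 = (4^16)^2 = 4294967296^2 = 18446744073709551616
4^33 = 4 * 4^32 = 4 * 18446744073709551616 = 73786976294838206464

Result: 73786976294838206464
Multiplications needed: 6 (6 lines after 4^1)

4^33 = 73786976294838206464. Using exponentiation by squaring, this requires 6 multiplications. The key idea: if the exponent is even, square the half-power; if odd, multiply by the base once.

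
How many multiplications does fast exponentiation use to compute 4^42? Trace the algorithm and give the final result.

Computing 4^42 by squaring (build up from 4^1; each line after the first costs one multiplication):

4^1 = 4
4^2 = (4^1)^2 = 4^2 = 16
4^4 = (4^2)^2 = 16^2 = 256
4^5 = 4 * 4^4 = 4 * 256 = 1024
4^10 = (4^5)^2 = 1024^2 = 1048576
4^20 = (4^10)^2 = 1048576^2 = 1099511627776
4^21 = 4 * 4^20 = 4 * 1099511627776 = 4398046511104
4^42 = (4^21)^2 = 4398046511104^2 = 19342813113834066795298816

Result: 19342813113834066795298816
Multiplications needed: 7 (7 lines after 4^1)

4^42 = 19342813113834066795298816. Using exponentiation by squaring, this requires 7 multiplications. The key idea: if the exponent is even, square the half-power; if odd, multiply by the base once.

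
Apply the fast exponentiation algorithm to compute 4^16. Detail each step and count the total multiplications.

Computing 4^16 by squaring (build up from 4^1; each line after the first costs one multiplication):

4^1 = 4
4^2 = (4^1)^2 = 4^2 = 16
4^4 = (4^2)^2 = 16^2 = 256
4^8 = (4^4)^2 = 256^2 = 65536
4^16 = (4^8)^2 = 65536^2 = 4294967296

Result: 4294967296
Multiplications needed: 4 (4 lines after 4^1)

4^16 = 4294967296. Using exponentiation by squaring, this requires 4 multiplications. The key idea: if the exponent is even, square the half-power; if odd, multiply by the base once.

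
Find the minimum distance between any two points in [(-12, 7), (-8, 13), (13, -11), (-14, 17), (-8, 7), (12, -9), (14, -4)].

Computing all pairwise distances among 7 points:

d((-12, 7), (-8, 13)) = 7.2111
d((-12, 7), (13, -11)) = 30.8058
d((-12, 7), (-14, 17)) = 10.198
d((-12, 7), (-8, 7)) = 4.0
d((-12, 7), (12, -9)) = 28.8444
d((-12, 7), (14, -4)) = 28.2312
d((-8, 13), (13, -11)) = 31.8904
d((-8, 13), (-14, 17)) = 7.2111
d((-8, 13), (-8, 7)) = 6.0
d((-8, 13), (12, -9)) = 29.7321
d((-8, 13), (14, -4)) = 27.8029
d((13, -11), (-14, 17)) = 38.8973
d((13, -11), (-8, 7)) = 27.6586
d((13, -11), (12, -9)) = 2.2361 <-- minimum
d((13, -11), (14, -4)) = 7.0711
d((-14, 17), (-8, 7)) = 11.6619
d((-14, 17), (12, -9)) = 36.7696
d((-14, 17), (14, -4)) = 35.0
d((-8, 7), (12, -9)) = 25.6125
d((-8, 7), (14, -4)) = 24.5967
d((12, -9), (14, -4)) = 5.3852

Closest pair: (13, -11) and (12, -9) with distance 2.2361

The closest pair is (13, -11) and (12, -9) with Euclidean distance 2.2361. For 7 points, brute-force pairwise comparison is shown above. For large n, the divide-and-conquer algorithm (sort by x, recurse on halves, check the dividing strip) achieves O(n log n).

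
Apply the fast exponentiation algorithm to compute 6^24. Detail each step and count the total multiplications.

Computing 6^24 by squaring (build up from 6^1; each line after the first costs one multiplication):

6^1 = 6
6^2 = (6^1)^2 = 6^2 = 36
6^3 = 6 * 6^2 = 6 * 36 = 216
6^6 = (6^3)^2 = 216^2 = 46656
6^12 = (6^6)^2 = 46656^2 = 2176782336
6^24 = (6^12)^2 = 2176782336^2 = 4738381338321616896

Result: 4738381338321616896
Multiplications needed: 5 (5 lines after 6^1)

6^24 = 4738381338321616896. Using exponentiation by squaring, this requires 5 multiplications. The key idea: if the exponent is even, square the half-power; if odd, multiply by the base once.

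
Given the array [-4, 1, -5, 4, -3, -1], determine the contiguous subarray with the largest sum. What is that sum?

Using Kadane's algorithm on [-4, 1, -5, 4, -3, -1]:

Scanning through the array:
Position 1 (value 1): max_ending_here = 1, max_so_far = 1
Position 2 (value -5): max_ending_here = -4, max_so_far = 1
Position 3 (value 4): max_ending_here = 4, max_so_far = 4
Position 4 (value -3): max_ending_here = 1, max_so_far = 4
Position 5 (value -1): max_ending_here = 0, max_so_far = 4

Maximum subarray: [4]
Maximum sum: 4

The maximum subarray is [4] with sum 4. This subarray runs from index 3 to index 3.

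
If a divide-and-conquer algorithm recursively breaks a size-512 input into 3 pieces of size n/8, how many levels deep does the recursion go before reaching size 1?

For divide and conquer with division factor 8:

Problem sizes at each level:
Level 0: 512
Level 1: 64
Level 2: 8
Level 3: 1

The root is level 0 and the size-1 base case is level 3 (the tree spans levels 0 through 3, i.e. 4 levels counting the root), so the depth is the number of divisions: log_8(512) = 3

The recursion tree depth is log_8(512) = 3. At each level, the problem size is divided by 8, so it takes 3 divisions to reduce to a base case of size 1. The algorithm makes 3 recursive calls at each level.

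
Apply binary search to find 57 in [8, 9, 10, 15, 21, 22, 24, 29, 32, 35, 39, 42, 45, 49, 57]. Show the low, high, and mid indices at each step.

Binary search for 57 in [8, 9, 10, 15, 21, 22, 24, 29, 32, 35, 39, 42, 45, 49, 57]:

lo=0, hi=14, mid=7, arr[mid]=29 -> 29 < 57, search right half
lo=8, hi=14, mid=11, arr[mid]=42 -> 42 < 57, search right half
lo=12, hi=14, mid=13, arr[mid]=49 -> 49 < 57, search right half
lo=14, hi=14, mid=14, arr[mid]=57 -> Found target at index 14!

Binary search finds 57 at index 14 after 4 comparisons. The search repeatedly halves the search space by comparing with the middle element.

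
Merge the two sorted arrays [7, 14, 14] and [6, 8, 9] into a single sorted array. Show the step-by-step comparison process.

Merging process:

Compare 7 vs 6: take 6 from right. Merged: [6]
Compare 7 vs 8: take 7 from left. Merged: [6, 7]
Compare 14 vs 8: take 8 from right. Merged: [6, 7, 8]
Compare 14 vs 9: take 9 from right. Merged: [6, 7, 8, 9]
Append remaining from left: [14, 14]. Merged: [6, 7, 8, 9, 14, 14]

Final merged array: [6, 7, 8, 9, 14, 14]
Total comparisons: 4

The merged array is [6, 7, 8, 9, 14, 14], requiring 4 comparisons. The merge step runs in O(n) time where n is the total number of elements.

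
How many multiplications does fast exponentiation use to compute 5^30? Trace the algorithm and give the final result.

Computing 5^30 by squaring (build up from 5^1; each line after the first costs one multiplication):

5^1 = 5
5^2 = (5^1)^2 = 5^2 = 25
5^3 = 5 * 5^2 = 5 * 25 = 125
5^6 = (5^3)^2 = 125^2 = 15625
5^7 = 5 * 5^6 = 5 * 15625 = 78125
5^14 = (5^7)^2 = 78125^2 = 6103515625
5^15 = 5 * 5^14 = 5 * 6103515625 = 30517578125
5^30 = (5^15)^2 = 30517578125^2 = 931322574615478515625

Result: 931322574615478515625
Multiplications needed: 7 (7 lines after 5^1)

5^30 = 931322574615478515625. Using exponentiation by squaring, this requires 7 multiplications. The key idea: if the exponent is even, square the half-power; if odd, multiply by the base once.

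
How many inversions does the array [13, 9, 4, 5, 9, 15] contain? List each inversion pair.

Finding inversions in [13, 9, 4, 5, 9, 15]:

(0, 1): arr[0]=13 > arr[1]=9
(0, 2): arr[0]=13 > arr[2]=4
(0, 3): arr[0]=13 > arr[3]=5
(0, 4): arr[0]=13 > arr[4]=9
(1, 2): arr[1]=9 > arr[2]=4
(1, 3): arr[1]=9 > arr[3]=5

Total inversions: 6

The array has 6 inversion(s): (0,1), (0,2), (0,3), (0,4), (1,2), (1,3). Each pair (i,j) satisfies i < j and arr[i] > arr[j].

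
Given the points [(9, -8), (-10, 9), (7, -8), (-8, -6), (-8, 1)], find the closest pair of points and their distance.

Computing all pairwise distances among 5 points:

d((9, -8), (-10, 9)) = 25.4951
d((9, -8), (7, -8)) = 2.0 <-- minimum
d((9, -8), (-8, -6)) = 17.1172
d((9, -8), (-8, 1)) = 19.2354
d((-10, 9), (7, -8)) = 24.0416
d((-10, 9), (-8, -6)) = 15.1327
d((-10, 9), (-8, 1)) = 8.2462
d((7, -8), (-8, -6)) = 15.1327
d((7, -8), (-8, 1)) = 17.4929
d((-8, -6), (-8, 1)) = 7.0

Closest pair: (9, -8) and (7, -8) with distance 2.0

The closest pair is (9, -8) and (7, -8) with Euclidean distance 2.0. For 5 points, brute-force pairwise comparison is shown above. For large n, the divide-and-conquer algorithm (sort by x, recurse on halves, check the dividing strip) achieves O(n log n).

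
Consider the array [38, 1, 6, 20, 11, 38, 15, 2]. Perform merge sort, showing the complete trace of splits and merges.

Merge sort trace:

Split: [38, 1, 6, 20, 11, 38, 15, 2] -> [38, 1, 6, 20] and [11, 38, 15, 2]
  Split: [38, 1, 6, 20] -> [38, 1] and [6, 20]
    Split: [38, 1] -> [38] and [1]
    Merge: [38] + [1] -> [1, 38]
    Split: [6, 20] -> [6] and [20]
    Merge: [6] + [20] -> [6, 20]
  Merge: [1, 38] + [6, 20] -> [1, 6, 20, 38]
  Split: [11, 38, 15, 2] -> [11, 38] and [15, 2]
    Split: [11, 38] -> [11] and [38]
    Merge: [11] + [38] -> [11, 38]
    Split: [15, 2] -> [15] and [2]
    Merge: [15] + [2] -> [2, 15]
  Merge: [11, 38] + [2, 15] -> [2, 11, 15, 38]
Merge: [1, 6, 20, 38] + [2, 11, 15, 38] -> [1, 2, 6, 11, 15, 20, 38, 38]

Final sorted array: [1, 2, 6, 11, 15, 20, 38, 38]

The merge sort proceeds by recursively splitting the array and merging sorted halves.
After all merges, the sorted array is [1, 2, 6, 11, 15, 20, 38, 38].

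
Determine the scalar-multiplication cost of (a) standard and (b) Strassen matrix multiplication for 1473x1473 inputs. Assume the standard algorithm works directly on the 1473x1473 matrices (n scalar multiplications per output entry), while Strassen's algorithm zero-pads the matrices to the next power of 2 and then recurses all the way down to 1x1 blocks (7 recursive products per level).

Matrix multiplication for 1473x1473 matrices:

Strassen's algorithm requires power-of-2 dimensions. Pad 1473x1473 to 2048x2048 (next power of 2).

Standard algorithm: 1473^3 = 3196010817 multiplications
Strassen's algorithm: 7^(log2(2048)) = 7^11 = 1977326743 multiplications
Savings: 3196010817 - 1977326743 = 1218684074 multiplications

Standard: 3196010817 multiplications (1473^3). Strassen: 1977326743 multiplications (7^11, after padding to 2048x2048). Strassen reduces 8 recursive multiplications to 7 at each level.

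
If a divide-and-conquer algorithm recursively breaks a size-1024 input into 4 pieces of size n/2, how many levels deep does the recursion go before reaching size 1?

For divide and conquer with division factor 2:

Problem sizes at each level:
Level 0: 1024
Level 1: 512
Level 2: 256
Level 3: 128
Level 4: 64
Level 5: 32
Level 6: 16
Level 7: 8
Level 8: 4
Level 9: 2
Level 10: 1

The root is level 0 and the size-1 base case is level 10 (the tree spans levels 0 through 10, i.e. 11 levels counting the root), so the depth is the number of divisions: log_2(1024) = 10

The recursion tree depth is log_2(1024) = 10. At each level, the problem size is divided by 2, so it takes 10 divisions to reduce to a base case of size 1. The algorithm makes 4 recursive calls at each level.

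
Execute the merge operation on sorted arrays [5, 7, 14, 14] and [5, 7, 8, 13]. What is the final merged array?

Merging process:

Compare 5 vs 5: take 5 from left. Merged: [5]
Compare 7 vs 5: take 5 from right. Merged: [5, 5]
Compare 7 vs 7: take 7 from left. Merged: [5, 5, 7]
Compare 14 vs 7: take 7 from right. Merged: [5, 5, 7, 7]
Compare 14 vs 8: take 8 from right. Merged: [5, 5, 7, 7, 8]
Compare 14 vs 13: take 13 from right. Merged: [5, 5, 7, 7, 8, 13]
Append remaining from left: [14, 14]. Merged: [5, 5, 7, 7, 8, 13, 14, 14]

Final merged array: [5, 5, 7, 7, 8, 13, 14, 14]
Total comparisons: 6

The merged array is [5, 5, 7, 7, 8, 13, 14, 14], requiring 6 comparisons. The merge step runs in O(n) time where n is the total number of elements.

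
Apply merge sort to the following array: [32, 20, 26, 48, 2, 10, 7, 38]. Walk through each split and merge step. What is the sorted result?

Merge sort trace:

Split: [32, 20, 26, 48, 2, 10, 7, 38] -> [32, 20, 26, 48] and [2, 10, 7, 38]
  Split: [32, 20, 26, 48] -> [32, 20] and [26, 48]
    Split: [32, 20] -> [32] and [20]
    Merge: [32] + [20] -> [20, 32]
    Split: [26, 48] -> [26] and [48]
    Merge: [26] + [48] -> [26, 48]
  Merge: [20, 32] + [26, 48] -> [20, 26, 32, 48]
  Split: [2, 10, 7, 38] -> [2, 10] and [7, 38]
    Split: [2, 10] -> [2] and [10]
    Merge: [2] + [10] -> [2, 10]
    Split: [7, 38] -> [7] and [38]
    Merge: [7] + [38] -> [7, 38]
  Merge: [2, 10] + [7, 38] -> [2, 7, 10, 38]
Merge: [20, 26, 32, 48] + [2, 7, 10, 38] -> [2, 7, 10, 20, 26, 32, 38, 48]

Final sorted array: [2, 7, 10, 20, 26, 32, 38, 48]

The merge sort proceeds by recursively splitting the array and merging sorted halves.
After all merges, the sorted array is [2, 7, 10, 20, 26, 32, 38, 48].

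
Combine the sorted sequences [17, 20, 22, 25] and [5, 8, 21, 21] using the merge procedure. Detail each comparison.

Merging process:

Compare 17 vs 5: take 5 from right. Merged: [5]
Compare 17 vs 8: take 8 from right. Merged: [5, 8]
Compare 17 vs 21: take 17 from left. Merged: [5, 8, 17]
Compare 20 vs 21: take 20 from left. Merged: [5, 8, 17, 20]
Compare 22 vs 21: take 21 from right. Merged: [5, 8, 17, 20, 21]
Compare 22 vs 21: take 21 from right. Merged: [5, 8, 17, 20, 21, 21]
Append remaining from left: [22, 25]. Merged: [5, 8, 17, 20, 21, 21, 22, 25]

Final merged array: [5, 8, 17, 20, 21, 21, 22, 25]
Total comparisons: 6

The merged array is [5, 8, 17, 20, 21, 21, 22, 25], requiring 6 comparisons. The merge step runs in O(n) time where n is the total number of elements.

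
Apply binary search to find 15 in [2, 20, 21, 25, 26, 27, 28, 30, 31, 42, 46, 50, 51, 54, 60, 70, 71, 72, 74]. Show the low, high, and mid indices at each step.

Binary search for 15 in [2, 20, 21, 25, 26, 27, 28, 30, 31, 42, 46, 50, 51, 54, 60, 70, 71, 72, 74]:

lo=0, hi=18, mid=9, arr[mid]=42 -> 42 > 15, search left half
lo=0, hi=8, mid=4, arr[mid]=26 -> 26 > 15, search left half
lo=0, hi=3, mid=1, arr[mid]=20 -> 20 > 15, search left half
lo=0, hi=0, mid=0, arr[mid]=2 -> 2 < 15, search right half
lo=1 > hi=0, target 15 not found

Binary search determines that 15 is not in the array after 4 comparisons. The search space was exhausted without finding the target.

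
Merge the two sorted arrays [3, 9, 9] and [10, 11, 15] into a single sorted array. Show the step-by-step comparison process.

Merging process:

Compare 3 vs 10: take 3 from left. Merged: [3]
Compare 9 vs 10: take 9 from left. Merged: [3, 9]
Compare 9 vs 10: take 9 from left. Merged: [3, 9, 9]
Append remaining from right: [10, 11, 15]. Merged: [3, 9, 9, 10, 11, 15]

Final merged array: [3, 9, 9, 10, 11, 15]
Total comparisons: 3

The merged array is [3, 9, 9, 10, 11, 15], requiring 3 comparisons. The merge step runs in O(n) time where n is the total number of elements.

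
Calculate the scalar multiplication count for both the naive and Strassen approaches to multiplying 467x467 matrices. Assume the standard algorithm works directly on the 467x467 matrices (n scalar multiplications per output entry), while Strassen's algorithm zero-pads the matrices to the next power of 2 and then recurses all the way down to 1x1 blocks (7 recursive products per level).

Matrix multiplication for 467x467 matrices:

Strassen's algorithm requires power-of-2 dimensions. Pad 467x467 to 512x512 (next power of 2).

Standard algorithm: 467^3 = 101847563 multiplications
Strassen's algorithm: 7^(log2(512)) = 7^9 = 40353607 multiplications
Savings: 101847563 - 40353607 = 61493956 multiplications

Standard: 101847563 multiplications (467^3). Strassen: 40353607 multiplications (7^9, after padding to 512x512). Strassen reduces 8 recursive multiplications to 7 at each level.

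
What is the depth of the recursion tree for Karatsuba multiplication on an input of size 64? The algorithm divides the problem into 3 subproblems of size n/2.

For divide and conquer with division factor 2:

Problem sizes at each level:
Level 0: 64
Level 1: 32
Level 2: 16
Level 3: 8
Level 4: 4
Level 5: 2
Level 6: 1

The root is level 0 and the size-1 base case is level 6 (the tree spans levels 0 through 6, i.e. 7 levels counting the root), so the depth is the number of divisions: log_2(64) = 6

The recursion tree depth is log_2(64) = 6. At each level, the problem size is divided by 2, so it takes 6 divisions to reduce to a base case of size 1. The algorithm makes 3 recursive calls at each level.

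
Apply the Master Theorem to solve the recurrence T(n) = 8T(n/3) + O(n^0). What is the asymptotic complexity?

Master Theorem for T(n) = 8T(n/3) + O(n^0):

a = 8, b = 3, c = 0
log_b(a) = log_3(8) = 1.8928

Case 1: c = 0 < log_3(8) = 1.8928
T(n) = O(n^(log_3 8))

For T(n) = 8T(n/3) + O(n^0): log_3(8) = 1.8928. This is Case 1 of the Master Theorem (c < log_b(a), work dominated by leaves), giving O(n^(log_3 8)).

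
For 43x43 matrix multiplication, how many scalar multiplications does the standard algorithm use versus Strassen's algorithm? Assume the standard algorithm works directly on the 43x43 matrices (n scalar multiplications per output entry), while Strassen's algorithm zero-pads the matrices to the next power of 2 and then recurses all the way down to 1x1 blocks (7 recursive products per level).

Matrix multiplication for 43x43 matrices:

Strassen's algorithm requires power-of-2 dimensions. Pad 43x43 to 64x64 (next power of 2).

Standard algorithm: 43^3 = 79507 multiplications
Strassen's algorithm: 7^(log2(64)) = 7^6 = 117649 multiplications
Difference: 79507 - 117649 = -38142 (Strassen uses MORE here due to padding overhead — for small or just-over-power-of-2 n, padding can outweigh the per-level savings)

Standard: 79507 multiplications (43^3). Strassen: 117649 multiplications (7^6, after padding to 64x64). Strassen reduces 8 recursive multiplications to 7 at each level.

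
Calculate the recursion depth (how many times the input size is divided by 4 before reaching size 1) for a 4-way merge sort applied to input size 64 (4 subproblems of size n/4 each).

For divide and conquer with division factor 4:

Problem sizes at each level:
Level 0: 64
Level 1: 16
Level 2: 4
Level 3: 1

The root is level 0 and the size-1 base case is level 3 (the tree spans levels 0 through 3, i.e. 4 levels counting the root), so the depth is the number of divisions: log_4(64) = 3

The recursion tree depth is log_4(64) = 3. At each level, the problem size is divided by 4, so it takes 3 divisions to reduce to a base case of size 1. The algorithm makes 4 recursive calls at each level.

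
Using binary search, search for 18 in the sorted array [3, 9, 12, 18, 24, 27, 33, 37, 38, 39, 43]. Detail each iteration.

Binary search for 18 in [3, 9, 12, 18, 24, 27, 33, 37, 38, 39, 43]:

lo=0, hi=10, mid=5, arr[mid]=27 -> 27 > 18, search left half
lo=0, hi=4, mid=2, arr[mid]=12 -> 12 < 18, search right half
lo=3, hi=4, mid=3, arr[mid]=18 -> Found target at index 3!

Binary search finds 18 at index 3 after 3 comparisons. The search repeatedly halves the search space by comparing with the middle element.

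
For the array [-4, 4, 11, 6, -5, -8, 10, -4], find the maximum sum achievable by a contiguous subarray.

Using Kadane's algorithm on [-4, 4, 11, 6, -5, -8, 10, -4]:

Scanning through the array:
Position 1 (value 4): max_ending_here = 4, max_so_far = 4
Position 2 (value 11): max_ending_here = 15, max_so_far = 15
Position 3 (value 6): max_ending_here = 21, max_so_far = 21
Position 4 (value -5): max_ending_here = 16, max_so_far = 21
Position 5 (value -8): max_ending_here = 8, max_so_far = 21
Position 6 (value 10): max_ending_here = 18, max_so_far = 21
Position 7 (value -4): max_ending_here = 14, max_so_far = 21

Maximum subarray: [4, 11, 6]
Maximum sum: 21

The maximum subarray is [4, 11, 6] with sum 21. This subarray runs from index 1 to index 3.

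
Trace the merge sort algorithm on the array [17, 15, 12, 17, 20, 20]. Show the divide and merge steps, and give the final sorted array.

Merge sort trace:

Split: [17, 15, 12, 17, 20, 20] -> [17, 15, 12] and [17, 20, 20]
  Split: [17, 15, 12] -> [17] and [15, 12]
    Split: [15, 12] -> [15] and [12]
    Merge: [15] + [12] -> [12, 15]
  Merge: [17] + [12, 15] -> [12, 15, 17]
  Split: [17, 20, 20] -> [17] and [20, 20]
    Split: [20, 20] -> [20] and [20]
    Merge: [20] + [20] -> [20, 20]
  Merge: [17] + [20, 20] -> [17, 20, 20]
Merge: [12, 15, 17] + [17, 20, 20] -> [12, 15, 17, 17, 20, 20]

Final sorted array: [12, 15, 17, 17, 20, 20]

The merge sort proceeds by recursively splitting the array and merging sorted halves.
After all merges, the sorted array is [12, 15, 17, 17, 20, 20].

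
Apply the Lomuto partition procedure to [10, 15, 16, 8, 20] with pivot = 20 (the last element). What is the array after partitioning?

Lomuto partition with pivot = 20:

Initial array: [10, 15, 16, 8, 20]

arr[0]=10 <= 20: swap with position 0, array becomes [10, 15, 16, 8, 20]
arr[1]=15 <= 20: swap with position 1, array becomes [10, 15, 16, 8, 20]
arr[2]=16 <= 20: swap with position 2, array becomes [10, 15, 16, 8, 20]
arr[3]=8 <= 20: swap with position 3, array becomes [10, 15, 16, 8, 20]

Place pivot at position 4: [10, 15, 16, 8, 20]
Pivot position: 4

After partitioning with pivot 20, the array becomes [10, 15, 16, 8, 20]. The pivot is placed at index 4. All elements to the left of the pivot are <= 20, and all elements to the right are > 20.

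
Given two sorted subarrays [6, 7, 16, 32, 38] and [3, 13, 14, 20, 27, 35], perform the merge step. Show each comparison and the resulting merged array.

Merging process:

Compare 6 vs 3: take 3 from right. Merged: [3]
Compare 6 vs 13: take 6 from left. Merged: [3, 6]
Compare 7 vs 13: take 7 from left. Merged: [3, 6, 7]
Compare 16 vs 13: take 13 from right. Merged: [3, 6, 7, 13]
Compare 16 vs 14: take 14 from right. Merged: [3, 6, 7, 13, 14]
Compare 16 vs 20: take 16 from left. Merged: [3, 6, 7, 13, 14, 16]
Compare 32 vs 20: take 20 from right. Merged: [3, 6, 7, 13, 14, 16, 20]
Compare 32 vs 27: take 27 from right. Merged: [3, 6, 7, 13, 14, 16, 20, 27]
Compare 32 vs 35: take 32 from left. Merged: [3, 6, 7, 13, 14, 16, 20, 27, 32]
Compare 38 vs 35: take 35 from right. Merged: [3, 6, 7, 13, 14, 16, 20, 27, 32, 35]
Append remaining from left: [38]. Merged: [3, 6, 7, 13, 14, 16, 20, 27, 32, 35, 38]

Final merged array: [3, 6, 7, 13, 14, 16, 20, 27, 32, 35, 38]
Total comparisons: 10

The merged array is [3, 6, 7, 13, 14, 16, 20, 27, 32, 35, 38], requiring 10 comparisons. The merge step runs in O(n) time where n is the total number of elements.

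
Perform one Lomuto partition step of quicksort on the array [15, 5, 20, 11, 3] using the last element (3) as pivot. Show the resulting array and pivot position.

Lomuto partition with pivot = 3:

Initial array: [15, 5, 20, 11, 3]

arr[0]=15 > 3: no swap
arr[1]=5 > 3: no swap
arr[2]=20 > 3: no swap
arr[3]=11 > 3: no swap

Place pivot at position 0: [3, 5, 20, 11, 15]
Pivot position: 0

After partitioning with pivot 3, the array becomes [3, 5, 20, 11, 15]. The pivot is placed at index 0. All elements to the left of the pivot are <= 3, and all elements to the right are > 3.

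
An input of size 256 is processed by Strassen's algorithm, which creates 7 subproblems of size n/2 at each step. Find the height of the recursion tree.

For divide and conquer with division factor 2:

Problem sizes at each level:
Level 0: 256
Level 1: 128
Level 2: 64
Level 3: 32
Level 4: 16
Level 5: 8
Level 6: 4
Level 7: 2
Level 8: 1

The root is level 0 and the size-1 base case is level 8 (the tree spans levels 0 through 8, i.e. 9 levels counting the root), so the depth is the number of divisions: log_2(256) = 8

The recursion tree depth is log_2(256) = 8. At each level, the problem size is divided by 2, so it takes 8 divisions to reduce to a base case of size 1. The algorithm makes 7 recursive calls at each level.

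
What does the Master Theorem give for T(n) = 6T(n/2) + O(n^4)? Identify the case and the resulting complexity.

Master Theorem for T(n) = 6T(n/2) + O(n^4):

a = 6, b = 2, c = 4
log_b(a) = log_2(6) = 2.5850

Case 3: c = 4 > log_2(6) = 2.5850
T(n) = O(n^4) = O(n^4)

For T(n) = 6T(n/2) + O(n^4): log_2(6) = 2.5850. This is Case 3 of the Master Theorem (c > log_b(a), work dominated by root), giving O(n^4).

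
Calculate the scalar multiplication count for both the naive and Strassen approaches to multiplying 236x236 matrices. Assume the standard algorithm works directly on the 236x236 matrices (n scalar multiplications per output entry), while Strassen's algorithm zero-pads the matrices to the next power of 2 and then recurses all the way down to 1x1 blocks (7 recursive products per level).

Matrix multiplication for 236x236 matrices:

Strassen's algorithm requires power-of-2 dimensions. Pad 236x236 to 256x256 (next power of 2).

Standard algorithm: 236^3 = 13144256 multiplications
Strassen's algorithm: 7^(log2(256)) = 7^8 = 5764801 multiplications
Savings: 13144256 - 5764801 = 7379455 multiplications

Standard: 13144256 multiplications (236^3). Strassen: 5764801 multiplications (7^8, after padding to 256x256). Strassen reduces 8 recursive multiplications to 7 at each level.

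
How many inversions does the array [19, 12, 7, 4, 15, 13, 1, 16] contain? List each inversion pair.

Finding inversions in [19, 12, 7, 4, 15, 13, 1, 16]:

(0, 1): arr[0]=19 > arr[1]=12
(0, 2): arr[0]=19 > arr[2]=7
(0, 3): arr[0]=19 > arr[3]=4
(0, 4): arr[0]=19 > arr[4]=15
(0, 5): arr[0]=19 > arr[5]=13
(0, 6): arr[0]=19 > arr[6]=1
(0, 7): arr[0]=19 > arr[7]=16
(1, 2): arr[1]=12 > arr[2]=7
(1, 3): arr[1]=12 > arr[3]=4
(1, 6): arr[1]=12 > arr[6]=1
(2, 3): arr[2]=7 > arr[3]=4
(2, 6): arr[2]=7 > arr[6]=1
(3, 6): arr[3]=4 > arr[6]=1
(4, 5): arr[4]=15 > arr[5]=13
(4, 6): arr[4]=15 > arr[6]=1
(5, 6): arr[5]=13 > arr[6]=1

Total inversions: 16

The array has 16 inversion(s): (0,1), (0,2), (0,3), (0,4), (0,5), (0,6), (0,7), (1,2), (1,3), (1,6), (2,3), (2,6), (3,6), (4,5), (4,6), (5,6). Each pair (i,j) satisfies i < j and arr[i] > arr[j].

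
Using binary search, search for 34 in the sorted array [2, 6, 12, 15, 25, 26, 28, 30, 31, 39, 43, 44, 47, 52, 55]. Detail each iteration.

Binary search for 34 in [2, 6, 12, 15, 25, 26, 28, 30, 31, 39, 43, 44, 47, 52, 55]:

lo=0, hi=14, mid=7, arr[mid]=30 -> 30 < 34, search right half
lo=8, hi=14, mid=11, arr[mid]=44 -> 44 > 34, search left half
lo=8, hi=10, mid=9, arr[mid]=39 -> 39 > 34, search left half
lo=8, hi=8, mid=8, arr[mid]=31 -> 31 < 34, search right half
lo=9 > hi=8, target 34 not found

Binary search determines that 34 is not in the array after 4 comparisons. The search space was exhausted without finding the target.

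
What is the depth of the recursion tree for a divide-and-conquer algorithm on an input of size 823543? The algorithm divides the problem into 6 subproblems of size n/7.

For divide and conquer with division factor 7:

Problem sizes at each level:
Level 0: 823543
Level 1: 117649
Level 2: 16807
Level 3: 2401
Level 4: 343
Level 5: 49
Level 6: 7
Level 7: 1

The root is level 0 and the size-1 base case is level 7 (the tree spans levels 0 through 7, i.e. 8 levels counting the root), so the depth is the number of divisions: log_7(823543) = 7

The recursion tree depth is log_7(823543) = 7. At each level, the problem size is divided by 7, so it takes 7 divisions to reduce to a base case of size 1. The algorithm makes 6 recursive calls at each level.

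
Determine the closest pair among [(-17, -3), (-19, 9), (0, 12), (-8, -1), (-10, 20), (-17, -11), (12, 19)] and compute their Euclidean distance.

Computing all pairwise distances among 7 points:

d((-17, -3), (-19, 9)) = 12.1655
d((-17, -3), (0, 12)) = 22.6716
d((-17, -3), (-8, -1)) = 9.2195
d((-17, -3), (-10, 20)) = 24.0416
d((-17, -3), (-17, -11)) = 8.0 <-- minimum
d((-17, -3), (12, 19)) = 36.4005
d((-19, 9), (0, 12)) = 19.2354
d((-19, 9), (-8, -1)) = 14.8661
d((-19, 9), (-10, 20)) = 14.2127
d((-19, 9), (-17, -11)) = 20.0998
d((-19, 9), (12, 19)) = 32.573
d((0, 12), (-8, -1)) = 15.2643
d((0, 12), (-10, 20)) = 12.8062
d((0, 12), (-17, -11)) = 28.6007
d((0, 12), (12, 19)) = 13.8924
d((-8, -1), (-10, 20)) = 21.095
d((-8, -1), (-17, -11)) = 13.4536
d((-8, -1), (12, 19)) = 28.2843
d((-10, 20), (-17, -11)) = 31.7805
d((-10, 20), (12, 19)) = 22.0227
d((-17, -11), (12, 19)) = 41.7253

Closest pair: (-17, -3) and (-17, -11) with distance 8.0

The closest pair is (-17, -3) and (-17, -11) with Euclidean distance 8.0. For 7 points, brute-force pairwise comparison is shown above. For large n, the divide-and-conquer algorithm (sort by x, recurse on halves, check the dividing strip) achieves O(n log n).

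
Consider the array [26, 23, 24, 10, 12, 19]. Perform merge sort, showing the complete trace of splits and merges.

Merge sort trace:

Split: [26, 23, 24, 10, 12, 19] -> [26, 23, 24] and [10, 12, 19]
  Split: [26, 23, 24] -> [26] and [23, 24]
    Split: [23, 24] -> [23] and [24]
    Merge: [23] + [24] -> [23, 24]
  Merge: [26] + [23, 24] -> [23, 24, 26]
  Split: [10, 12, 19] -> [10] and [12, 19]
    Split: [12, 19] -> [12] and [19]
    Merge: [12] + [19] -> [12, 19]
  Merge: [10] + [12, 19] -> [10, 12, 19]
Merge: [23, 24, 26] + [10, 12, 19] -> [10, 12, 19, 23, 24, 26]

Final sorted array: [10, 12, 19, 23, 24, 26]

The merge sort proceeds by recursively splitting the array and merging sorted halves.
After all merges, the sorted array is [10, 12, 19, 23, 24, 26].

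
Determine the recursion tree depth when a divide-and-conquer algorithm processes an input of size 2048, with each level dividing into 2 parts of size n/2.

For divide and conquer with division factor 2:

Problem sizes at each level:
Level 0: 2048
Level 1: 1024
Level 2: 512
Level 3: 256
Level 4: 128
Level 5: 64
Level 6: 32
Level 7: 16
Level 8: 8
Level 9: 4
Level 10: 2
Level 11: 1

The root is level 0 and the size-1 base case is level 11 (the tree spans levels 0 through 11, i.e. 12 levels counting the root), so the depth is the number of divisions: log_2(2048) = 11

The recursion tree depth is log_2(2048) = 11. At each level, the problem size is divided by 2, so it takes 11 divisions to reduce to a base case of size 1. The algorithm makes 2 recursive calls at each level.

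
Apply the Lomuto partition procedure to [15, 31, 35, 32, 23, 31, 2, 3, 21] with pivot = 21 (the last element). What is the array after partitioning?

Lomuto partition with pivot = 21:

Initial array: [15, 31, 35, 32, 23, 31, 2, 3, 21]

arr[0]=15 <= 21: swap with position 0, array becomes [15, 31, 35, 32, 23, 31, 2, 3, 21]
arr[1]=31 > 21: no swap
arr[2]=35 > 21: no swap
arr[3]=32 > 21: no swap
arr[4]=23 > 21: no swap
arr[5]=31 > 21: no swap
arr[6]=2 <= 21: swap with position 1, array becomes [15, 2, 35, 32, 23, 31, 31, 3, 21]
arr[7]=3 <= 21: swap with position 2, array becomes [15, 2, 3, 32, 23, 31, 31, 35, 21]

Place pivot at position 3: [15, 2, 3, 21, 23, 31, 31, 35, 32]
Pivot position: 3

After partitioning with pivot 21, the array becomes [15, 2, 3, 21, 23, 31, 31, 35, 32]. The pivot is placed at index 3. All elements to the left of the pivot are <= 21, and all elements to the right are > 21.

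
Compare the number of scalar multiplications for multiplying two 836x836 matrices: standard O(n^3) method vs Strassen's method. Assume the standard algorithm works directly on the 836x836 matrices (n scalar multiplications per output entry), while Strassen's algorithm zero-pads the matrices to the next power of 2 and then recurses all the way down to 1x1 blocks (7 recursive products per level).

Matrix multiplication for 836x836 matrices:

Strassen's algorithm requires power-of-2 dimensions. Pad 836x836 to 1024x1024 (next power of 2).

Standard algorithm: 836^3 = 584277056 multiplications
Strassen's algorithm: 7^(log2(1024)) = 7^10 = 282475249 multiplications
Savings: 584277056 - 282475249 = 301801807 multiplications

Standard: 584277056 multiplications (836^3). Strassen: 282475249 multiplications (7^10, after padding to 1024x1024). Strassen reduces 8 recursive multiplications to 7 at each level.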